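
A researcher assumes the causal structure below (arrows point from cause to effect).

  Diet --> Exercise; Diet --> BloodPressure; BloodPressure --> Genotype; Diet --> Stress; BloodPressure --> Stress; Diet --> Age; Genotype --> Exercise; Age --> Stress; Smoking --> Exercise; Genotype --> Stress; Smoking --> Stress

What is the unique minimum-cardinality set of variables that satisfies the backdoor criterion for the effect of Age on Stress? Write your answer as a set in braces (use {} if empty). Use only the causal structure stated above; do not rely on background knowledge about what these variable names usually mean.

Variables eligible for adjustment (non-descendants of Age, excluding Age and Stress): {BloodPressure, Diet, Exercise, Genotype, Smoking}.
Backdoor paths from Age to Stress:
  P1: Age <- Diet -> BloodPressure -> Genotype -> Exercise <- Smoking -> Stress
  P2: Age <- Diet -> BloodPressure -> Genotype -> Stress
  P3: Age <- Diet -> BloodPressure -> Stress
  P4: Age <- Diet -> Exercise <- Smoking -> Stress
  P5: Age <- Diet -> Exercise <- Genotype <- BloodPressure -> Stress
  P6: Age <- Diet -> Exercise <- Genotype -> Stress
  P7: Age <- Diet -> Stress
The empty set is not sufficient: P2 (Age <- Diet -> BloodPressure -> Genotype -> Stress) has no collider blocking it and no conditioned non-collider, so it is open.
Try {Diet}:
  P1: blocked at fork node Diet ∈ conditioning set.
  P2: blocked at fork node Diet ∈ conditioning set.
  P3: blocked at fork node Diet ∈ conditioning set.
  P4: blocked at fork node Diet ∈ conditioning set.
  P5: blocked at fork node Diet ∈ conditioning set.
  P6: blocked at fork node Diet ∈ conditioning set.
  P7: blocked at fork node Diet ∈ conditioning set.
{Diet} contains no descendant of Age and blocks every backdoor path.
No other singleton works — e.g. {Smoking} leaves P2 open — so {Diet} is the unique smallest valid adjustment set.

{Diet}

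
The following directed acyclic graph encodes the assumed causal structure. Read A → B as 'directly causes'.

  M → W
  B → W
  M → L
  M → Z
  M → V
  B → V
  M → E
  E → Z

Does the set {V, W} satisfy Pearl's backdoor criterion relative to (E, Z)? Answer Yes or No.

No

Backdoor paths from E to Z (paths whose first edge points into E):
  P1: E <- M -> Z
Condition 1 (no descendant of E in the set): holds — descendants of E are {Z}; none are in {V, W}.
Condition 2 (every backdoor path blocked by {V, W}):
  P1: open — no interior node is in the conditioning set.
{V, W} does not satisfy the backdoor criterion.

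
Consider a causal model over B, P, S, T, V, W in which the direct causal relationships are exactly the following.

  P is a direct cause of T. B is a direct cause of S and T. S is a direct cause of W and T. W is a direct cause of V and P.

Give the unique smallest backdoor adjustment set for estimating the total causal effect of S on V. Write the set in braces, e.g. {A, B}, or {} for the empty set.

Variables eligible for adjustment (non-descendants of S, excluding S and V): {B}.
Backdoor paths from S to V:
  P1: S <- B -> T <- P <- W -> V
Each backdoor path contains an unconditioned collider, so every path is already blocked with the empty conditioning set:
  P1: blocked at collider T (neither it nor any descendant is in the conditioning set).
The empty set is therefore the unique smallest valid set.

{}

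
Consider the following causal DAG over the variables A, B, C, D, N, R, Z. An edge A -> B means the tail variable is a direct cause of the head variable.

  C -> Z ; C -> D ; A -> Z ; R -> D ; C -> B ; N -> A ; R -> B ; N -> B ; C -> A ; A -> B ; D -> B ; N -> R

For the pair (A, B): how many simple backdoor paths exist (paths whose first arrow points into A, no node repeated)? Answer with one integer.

8

A backdoor path from A to B is any simple undirected path whose first edge points into A (i.e. leaves A via a parent).
Parents of A: {C, N}.
Enumerating:
  P1: A <- N -> R -> D <- C -> B
  P2: A <- N -> R -> D -> B
  P3: A <- N -> R -> B
  P4: A <- N -> B
  P5: A <- C -> D <- R <- N -> B
  P6: A <- C -> D <- R -> B
  P7: A <- C -> D -> B
  P8: A <- C -> B
That exhausts the simple backdoor paths. Count: 8.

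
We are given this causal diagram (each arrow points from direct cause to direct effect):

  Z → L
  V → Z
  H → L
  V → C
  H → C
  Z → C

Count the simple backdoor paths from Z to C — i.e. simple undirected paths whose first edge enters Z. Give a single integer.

A backdoor path from Z to C is any simple undirected path whose first edge points into Z (i.e. leaves Z via a parent).
Parents of Z: {V}.
Enumerating:
  P1: Z <- V -> C
That exhausts the simple backdoor paths. Count: 1.

1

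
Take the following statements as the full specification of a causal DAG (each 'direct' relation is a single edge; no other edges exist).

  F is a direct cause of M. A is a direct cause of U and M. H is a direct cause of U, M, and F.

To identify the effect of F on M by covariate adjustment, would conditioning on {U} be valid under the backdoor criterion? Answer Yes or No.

No

Backdoor paths from F to M (paths whose first edge points into F):
  P1: F <- H -> M
  P2: F <- H -> U <- A -> M
Condition 1 (no descendant of F in the set): holds — descendants of F are {M}; none are in {U}.
Condition 2 (every backdoor path blocked by {U}):
  P1: open — no interior node is in the conditioning set.
  P2: open — collider(s) U are conditioned on (or have a conditioned descendant) and no non-collider on the path is in the set.
{U} does not satisfy the backdoor criterion.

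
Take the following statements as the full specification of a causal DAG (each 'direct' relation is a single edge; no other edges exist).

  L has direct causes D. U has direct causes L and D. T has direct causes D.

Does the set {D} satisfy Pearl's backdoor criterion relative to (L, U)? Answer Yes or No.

Yes

Backdoor paths from L to U (paths whose first edge points into L):
  P1: L <- D -> U
Condition 1 (no descendant of L in the set): holds — descendants of L are {U}; none are in {D}.
Condition 2 (every backdoor path blocked by {D}):
  P1: blocked at fork node D ∈ conditioning set.
{D} satisfies the backdoor criterion.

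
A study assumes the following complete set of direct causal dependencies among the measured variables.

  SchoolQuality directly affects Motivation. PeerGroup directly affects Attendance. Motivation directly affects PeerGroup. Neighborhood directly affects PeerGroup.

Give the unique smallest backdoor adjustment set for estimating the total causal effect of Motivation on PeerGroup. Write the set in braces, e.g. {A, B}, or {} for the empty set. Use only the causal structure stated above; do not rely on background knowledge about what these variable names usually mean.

Variables eligible for adjustment (non-descendants of Motivation, excluding Motivation and PeerGroup): {Neighborhood, SchoolQuality}.
Backdoor paths from Motivation to PeerGroup:
  (none)
With no backdoor paths the empty set already satisfies the criterion, and it is trivially minimal.

{}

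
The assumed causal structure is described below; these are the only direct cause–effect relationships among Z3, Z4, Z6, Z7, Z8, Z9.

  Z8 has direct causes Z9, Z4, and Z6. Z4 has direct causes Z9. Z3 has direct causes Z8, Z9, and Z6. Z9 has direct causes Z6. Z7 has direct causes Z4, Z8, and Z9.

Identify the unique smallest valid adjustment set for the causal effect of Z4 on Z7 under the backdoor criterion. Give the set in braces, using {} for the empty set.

{Z9}

Variables eligible for adjustment (non-descendants of Z4, excluding Z4 and Z7): {Z6, Z9}.
Backdoor paths from Z4 to Z7:
  P1: Z4 <- Z9 <- Z6 -> Z8 -> Z7
  P2: Z4 <- Z9 <- Z6 -> Z3 <- Z8 -> Z7
  P3: Z4 <- Z9 -> Z8 -> Z7
  P4: Z4 <- Z9 -> Z7
  P5: Z4 <- Z9 -> Z3 <- Z6 -> Z8 -> Z7
  P6: Z4 <- Z9 -> Z3 <- Z8 -> Z7
The empty set is not sufficient: P1 (Z4 <- Z9 <- Z6 -> Z8 -> Z7) has no collider blocking it and no conditioned non-collider, so it is open.
Try {Z9}:
  P1: blocked at chain node Z9 ∈ conditioning set.
  P2: blocked at chain node Z9 ∈ conditioning set.
  P3: blocked at fork node Z9 ∈ conditioning set.
  P4: blocked at fork node Z9 ∈ conditioning set.
  P5: blocked at fork node Z9 ∈ conditioning set.
  P6: blocked at fork node Z9 ∈ conditioning set.
{Z9} contains no descendant of Z4 and blocks every backdoor path.
No other singleton works — e.g. {Z6} leaves P3 open — so {Z9} is the unique smallest valid adjustment set.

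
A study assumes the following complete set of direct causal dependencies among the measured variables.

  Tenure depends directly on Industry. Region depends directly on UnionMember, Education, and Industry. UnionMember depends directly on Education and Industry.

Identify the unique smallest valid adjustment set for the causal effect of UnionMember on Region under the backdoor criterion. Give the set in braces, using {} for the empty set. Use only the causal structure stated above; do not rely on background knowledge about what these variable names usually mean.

{Education, Industry}

Variables eligible for adjustment (non-descendants of UnionMember, excluding UnionMember and Region): {Education, Industry, Tenure}.
Backdoor paths from UnionMember to Region:
  P1: UnionMember <- Industry -> Region
  P2: UnionMember <- Education -> Region
The empty set is not sufficient: P1 (UnionMember <- Industry -> Region) has no collider blocking it and no conditioned non-collider, so it is open.
Try {Education, Industry}:
  P1: blocked at fork node Industry ∈ conditioning set.
  P2: blocked at fork node Education ∈ conditioning set.
{Education, Industry} contains no descendant of UnionMember and blocks every backdoor path.
Every element of {Education, Industry} is needed (dropping Education leaves P2 open; dropping Industry leaves P1 open), so no proper subset is valid.
Among all size-2 subsets of the eligible variables, only {Education, Industry} blocks every backdoor path, so it is the unique smallest valid adjustment set.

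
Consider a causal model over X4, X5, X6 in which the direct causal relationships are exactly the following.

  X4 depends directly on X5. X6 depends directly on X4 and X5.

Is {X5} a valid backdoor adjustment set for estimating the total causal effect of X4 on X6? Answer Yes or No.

Backdoor paths from X4 to X6 (paths whose first edge points into X4):
  P1: X4 <- X5 -> X6
Condition 1 (no descendant of X4 in the set): holds — descendants of X4 are {X6}; none are in {X5}.
Condition 2 (every backdoor path blocked by {X5}):
  P1: blocked at fork node X5 ∈ conditioning set.
{X5} satisfies the backdoor criterion.

Yes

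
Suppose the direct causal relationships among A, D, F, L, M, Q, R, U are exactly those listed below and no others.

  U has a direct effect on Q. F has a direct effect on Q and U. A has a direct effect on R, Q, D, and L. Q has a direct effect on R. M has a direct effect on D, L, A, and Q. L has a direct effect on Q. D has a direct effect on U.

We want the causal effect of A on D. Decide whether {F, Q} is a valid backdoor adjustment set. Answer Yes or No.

No

Backdoor paths from A to D (paths whose first edge points into A):
  P1: A <- M -> D
  P2: A <- M -> L -> Q <- F -> U <- D
  P3: A <- M -> L -> Q <- U <- D
  P4: A <- M -> Q <- F -> U <- D
  P5: A <- M -> Q <- U <- D
Condition 1 (no descendant of A in the set): FAILS — Q is a descendant of A.
Condition 2 (every backdoor path blocked by {F, Q}):
  P1: open — no interior node is in the conditioning set.
  P2: blocked at fork node F ∈ conditioning set.
  P3: open — collider(s) Q are conditioned on (or have a conditioned descendant) and no non-collider on the path is in the set.
  P4: blocked at fork node F ∈ conditioning set.
  P5: open — collider(s) Q are conditioned on (or have a conditioned descendant) and no non-collider on the path is in the set.
{F, Q} does not satisfy the backdoor criterion.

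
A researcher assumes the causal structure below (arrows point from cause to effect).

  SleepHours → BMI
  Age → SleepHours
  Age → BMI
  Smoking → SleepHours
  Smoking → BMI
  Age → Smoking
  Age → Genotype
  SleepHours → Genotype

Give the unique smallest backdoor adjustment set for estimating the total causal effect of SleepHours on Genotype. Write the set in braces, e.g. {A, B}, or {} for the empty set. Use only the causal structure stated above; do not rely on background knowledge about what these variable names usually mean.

Variables eligible for adjustment (non-descendants of SleepHours, excluding SleepHours and Genotype): {Age, Smoking}.
Backdoor paths from SleepHours to Genotype:
  P1: SleepHours <- Age -> Genotype
  P2: SleepHours <- Smoking <- Age -> Genotype
  P3: SleepHours <- Smoking -> BMI <- Age -> Genotype
The empty set is not sufficient: P1 (SleepHours <- Age -> Genotype) has no collider blocking it and no conditioned non-collider, so it is open.
Try {Age}:
  P1: blocked at fork node Age ∈ conditioning set.
  P2: blocked at fork node Age ∈ conditioning set.
  P3: blocked at collider BMI (neither it nor any descendant is in the conditioning set).
{Age} contains no descendant of SleepHours and blocks every backdoor path.
No other singleton works — e.g. {Smoking} leaves P1 open — so {Age} is the unique smallest valid adjustment set.

{Age}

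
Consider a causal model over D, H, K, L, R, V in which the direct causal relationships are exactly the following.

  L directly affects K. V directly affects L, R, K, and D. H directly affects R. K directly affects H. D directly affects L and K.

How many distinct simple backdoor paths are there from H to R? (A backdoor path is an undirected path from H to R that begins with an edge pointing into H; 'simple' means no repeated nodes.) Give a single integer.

5

A backdoor path from H to R is any simple undirected path whose first edge points into H (i.e. leaves H via a parent).
Parents of H: {K}.
Enumerating:
  P1: H <- K <- V -> R
  P2: H <- K <- D <- V -> R
  P3: H <- K <- D -> L <- V -> R
  P4: H <- K <- L <- V -> R
  P5: H <- K <- L <- D <- V -> R
That exhausts the simple backdoor paths. Count: 5.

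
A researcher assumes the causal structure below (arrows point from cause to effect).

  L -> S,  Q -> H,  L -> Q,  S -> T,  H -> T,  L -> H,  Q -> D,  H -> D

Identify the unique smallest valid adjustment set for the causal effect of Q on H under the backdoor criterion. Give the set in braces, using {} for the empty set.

Variables eligible for adjustment (non-descendants of Q, excluding Q and H): {L, S}.
Backdoor paths from Q to H:
  P1: Q <- L -> H
  P2: Q <- L -> S -> T <- H
The empty set is not sufficient: P1 (Q <- L -> H) has no collider blocking it and no conditioned non-collider, so it is open.
Try {L}:
  P1: blocked at fork node L ∈ conditioning set.
  P2: blocked at fork node L ∈ conditioning set.
{L} contains no descendant of Q and blocks every backdoor path.
No other singleton works — e.g. {S} leaves P1 open — so {L} is the unique smallest valid adjustment set.

{L}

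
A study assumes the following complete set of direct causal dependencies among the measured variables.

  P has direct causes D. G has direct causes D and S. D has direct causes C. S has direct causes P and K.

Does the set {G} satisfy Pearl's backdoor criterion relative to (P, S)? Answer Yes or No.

No

Backdoor paths from P to S (paths whose first edge points into P):
  P1: P <- D -> G <- S
Condition 1 (no descendant of P in the set): FAILS — G is a descendant of P.
Condition 2 (every backdoor path blocked by {G}):
  P1: open — collider(s) G are conditioned on (or have a conditioned descendant) and no non-collider on the path is in the set.
{G} does not satisfy the backdoor criterion.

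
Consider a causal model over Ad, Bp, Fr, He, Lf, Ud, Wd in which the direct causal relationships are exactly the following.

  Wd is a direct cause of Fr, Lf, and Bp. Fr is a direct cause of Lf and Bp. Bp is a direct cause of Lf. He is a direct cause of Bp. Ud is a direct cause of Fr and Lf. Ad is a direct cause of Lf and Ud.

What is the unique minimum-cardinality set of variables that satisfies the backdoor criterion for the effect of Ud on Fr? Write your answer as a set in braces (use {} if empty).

Variables eligible for adjustment (non-descendants of Ud, excluding Ud and Fr): {Ad, He, Wd}.
Backdoor paths from Ud to Fr:
  P1: Ud <- Ad -> Lf <- Wd -> Fr
  P2: Ud <- Ad -> Lf <- Wd -> Bp <- Fr
  P3: Ud <- Ad -> Lf <- Fr
  P4: Ud <- Ad -> Lf <- Bp <- Wd -> Fr
  P5: Ud <- Ad -> Lf <- Bp <- Fr
Each backdoor path contains an unconditioned collider, so every path is already blocked with the empty conditioning set:
  P1: blocked at collider Lf (neither it nor any descendant is in the conditioning set).
  P2: blocked at collider Lf (neither it nor any descendant is in the conditioning set).
  P3: blocked at collider Lf (neither it nor any descendant is in the conditioning set).
  P4: blocked at collider Lf (neither it nor any descendant is in the conditioning set).
  P5: blocked at collider Lf (neither it nor any descendant is in the conditioning set).
The empty set is therefore the unique smallest valid set.

{}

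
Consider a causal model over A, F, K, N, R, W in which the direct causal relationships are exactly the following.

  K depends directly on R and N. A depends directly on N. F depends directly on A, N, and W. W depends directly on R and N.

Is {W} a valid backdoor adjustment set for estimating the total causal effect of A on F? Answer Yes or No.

No

Backdoor paths from A to F (paths whose first edge points into A):
  P1: A <- N -> W -> F
  P2: A <- N -> F
  P3: A <- N -> K <- R -> W -> F
Condition 1 (no descendant of A in the set): holds — descendants of A are {F}; none are in {W}.
Condition 2 (every backdoor path blocked by {W}):
  P1: blocked at chain node W ∈ conditioning set.
  P2: open — no interior node is in the conditioning set.
  P3: blocked at collider K (neither it nor any descendant is in the conditioning set).
{W} does not satisfy the backdoor criterion.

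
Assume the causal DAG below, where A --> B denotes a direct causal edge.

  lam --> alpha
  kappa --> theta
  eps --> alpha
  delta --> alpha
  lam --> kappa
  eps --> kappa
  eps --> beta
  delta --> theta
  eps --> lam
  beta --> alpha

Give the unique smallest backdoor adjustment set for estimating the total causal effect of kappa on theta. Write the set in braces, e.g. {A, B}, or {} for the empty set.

{}

Variables eligible for adjustment (non-descendants of kappa, excluding kappa and theta): {alpha, beta, delta, eps, lam}.
Backdoor paths from kappa to theta:
  P1: kappa <- eps -> lam -> alpha <- delta -> theta
  P2: kappa <- eps -> beta -> alpha <- delta -> theta
  P3: kappa <- eps -> alpha <- delta -> theta
  P4: kappa <- lam <- eps -> beta -> alpha <- delta -> theta
  P5: kappa <- lam <- eps -> alpha <- delta -> theta
  P6: kappa <- lam -> alpha <- delta -> theta
Each backdoor path contains an unconditioned collider, so every path is already blocked with the empty conditioning set:
  P1: blocked at collider alpha (neither it nor any descendant is in the conditioning set).
  P2: blocked at collider alpha (neither it nor any descendant is in the conditioning set).
  P3: blocked at collider alpha (neither it nor any descendant is in the conditioning set).
  P4: blocked at collider alpha (neither it nor any descendant is in the conditioning set).
  P5: blocked at collider alpha (neither it nor any descendant is in the conditioning set).
  P6: blocked at collider alpha (neither it nor any descendant is in the conditioning set).
The empty set is therefore the unique smallest valid set.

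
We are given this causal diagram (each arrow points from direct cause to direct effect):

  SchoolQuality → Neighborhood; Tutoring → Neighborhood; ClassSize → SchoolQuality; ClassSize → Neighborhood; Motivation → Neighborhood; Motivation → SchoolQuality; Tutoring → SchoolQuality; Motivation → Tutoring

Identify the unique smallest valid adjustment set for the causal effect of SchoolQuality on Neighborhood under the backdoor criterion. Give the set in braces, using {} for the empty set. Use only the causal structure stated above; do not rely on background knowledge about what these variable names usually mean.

Variables eligible for adjustment (non-descendants of SchoolQuality, excluding SchoolQuality and Neighborhood): {ClassSize, Motivation, Tutoring}.
Backdoor paths from SchoolQuality to Neighborhood:
  P1: SchoolQuality <- Motivation -> Tutoring -> Neighborhood
  P2: SchoolQuality <- Motivation -> Neighborhood
  P3: SchoolQuality <- ClassSize -> Neighborhood
  P4: SchoolQuality <- Tutoring <- Motivation -> Neighborhood
  P5: SchoolQuality <- Tutoring -> Neighborhood
The empty set is not sufficient: P1 (SchoolQuality <- Motivation -> Tutoring -> Neighborhood) has no collider blocking it and no conditioned non-collider, so it is open.
Try {ClassSize, Motivation, Tutoring}:
  P1: blocked at fork node Motivation ∈ conditioning set.
  P2: blocked at fork node Motivation ∈ conditioning set.
  P3: blocked at fork node ClassSize ∈ conditioning set.
  P4: blocked at chain node Tutoring ∈ conditioning set.
  P5: blocked at fork node Tutoring ∈ conditioning set.
{ClassSize, Motivation, Tutoring} contains no descendant of SchoolQuality and blocks every backdoor path.
Every element of {ClassSize, Motivation, Tutoring} is needed (dropping ClassSize leaves P3 open; dropping Motivation leaves P2 open; dropping Tutoring leaves P5 open), so no proper subset is valid.
Among all size-3 subsets of the eligible variables, only {ClassSize, Motivation, Tutoring} blocks every backdoor path, so it is the unique smallest valid adjustment set.

{ClassSize, Motivation, Tutoring}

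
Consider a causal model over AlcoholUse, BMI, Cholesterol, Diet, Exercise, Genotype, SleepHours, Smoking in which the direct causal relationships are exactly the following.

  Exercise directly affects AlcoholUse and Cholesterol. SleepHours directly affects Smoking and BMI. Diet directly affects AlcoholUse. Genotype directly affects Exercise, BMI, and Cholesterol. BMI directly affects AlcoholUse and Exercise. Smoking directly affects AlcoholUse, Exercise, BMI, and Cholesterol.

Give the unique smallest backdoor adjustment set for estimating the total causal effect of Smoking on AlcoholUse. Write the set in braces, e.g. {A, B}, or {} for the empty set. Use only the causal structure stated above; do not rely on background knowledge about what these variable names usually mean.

{SleepHours}

Variables eligible for adjustment (non-descendants of Smoking, excluding Smoking and AlcoholUse): {Diet, Genotype, SleepHours}.
Backdoor paths from Smoking to AlcoholUse:
  P1: Smoking <- SleepHours -> BMI <- Genotype -> Exercise -> AlcoholUse
  P2: Smoking <- SleepHours -> BMI <- Genotype -> Cholesterol <- Exercise -> AlcoholUse
  P3: Smoking <- SleepHours -> BMI -> Exercise -> AlcoholUse
  P4: Smoking <- SleepHours -> BMI -> AlcoholUse
The empty set is not sufficient: P3 (Smoking <- SleepHours -> BMI -> Exercise -> AlcoholUse) has no collider blocking it and no conditioned non-collider, so it is open.
Try {SleepHours}:
  P1: blocked at fork node SleepHours ∈ conditioning set.
  P2: blocked at fork node SleepHours ∈ conditioning set.
  P3: blocked at fork node SleepHours ∈ conditioning set.
  P4: blocked at fork node SleepHours ∈ conditioning set.
{SleepHours} contains no descendant of Smoking and blocks every backdoor path.
No other singleton works — e.g. {Diet} leaves P3 open — so {SleepHours} is the unique smallest valid adjustment set.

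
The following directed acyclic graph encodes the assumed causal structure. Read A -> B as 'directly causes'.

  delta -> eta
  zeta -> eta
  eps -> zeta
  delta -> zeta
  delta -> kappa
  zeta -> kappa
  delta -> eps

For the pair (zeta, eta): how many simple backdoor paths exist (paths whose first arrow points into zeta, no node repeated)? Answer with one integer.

2

A backdoor path from zeta to eta is any simple undirected path whose first edge points into zeta (i.e. leaves zeta via a parent).
Parents of zeta: {delta, eps}.
Enumerating:
  P1: zeta <- delta -> eta
  P2: zeta <- eps <- delta -> eta
That exhausts the simple backdoor paths. Count: 2.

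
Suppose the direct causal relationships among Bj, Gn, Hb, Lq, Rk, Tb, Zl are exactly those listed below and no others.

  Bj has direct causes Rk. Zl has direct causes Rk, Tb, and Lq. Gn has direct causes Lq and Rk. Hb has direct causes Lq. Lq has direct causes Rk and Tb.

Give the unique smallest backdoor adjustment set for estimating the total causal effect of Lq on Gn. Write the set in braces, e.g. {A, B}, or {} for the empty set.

{Rk}

Variables eligible for adjustment (non-descendants of Lq, excluding Lq and Gn): {Bj, Rk, Tb}.
Backdoor paths from Lq to Gn:
  P1: Lq <- Rk -> Gn
  P2: Lq <- Tb -> Zl <- Rk -> Gn
The empty set is not sufficient: P1 (Lq <- Rk -> Gn) has no collider blocking it and no conditioned non-collider, so it is open.
Try {Rk}:
  P1: blocked at fork node Rk ∈ conditioning set.
  P2: blocked at collider Zl (neither it nor any descendant is in the conditioning set).
{Rk} contains no descendant of Lq and blocks every backdoor path.
No other singleton works — e.g. {Tb} leaves P1 open — so {Rk} is the unique smallest valid adjustment set.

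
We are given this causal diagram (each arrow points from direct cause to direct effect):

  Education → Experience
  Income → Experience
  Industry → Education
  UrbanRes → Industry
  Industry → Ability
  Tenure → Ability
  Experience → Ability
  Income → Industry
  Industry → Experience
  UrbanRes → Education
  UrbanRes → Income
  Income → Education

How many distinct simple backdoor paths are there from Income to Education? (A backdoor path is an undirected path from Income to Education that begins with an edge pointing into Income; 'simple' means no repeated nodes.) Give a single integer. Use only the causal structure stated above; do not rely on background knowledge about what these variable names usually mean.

A backdoor path from Income to Education is any simple undirected path whose first edge points into Income (i.e. leaves Income via a parent).
Parents of Income: {UrbanRes}.
Enumerating:
  P1: Income <- UrbanRes -> Industry -> Education
  P2: Income <- UrbanRes -> Industry -> Experience <- Education
  P3: Income <- UrbanRes -> Industry -> Ability <- Experience <- Education
  P4: Income <- UrbanRes -> Education
That exhausts the simple backdoor paths. Count: 4.

4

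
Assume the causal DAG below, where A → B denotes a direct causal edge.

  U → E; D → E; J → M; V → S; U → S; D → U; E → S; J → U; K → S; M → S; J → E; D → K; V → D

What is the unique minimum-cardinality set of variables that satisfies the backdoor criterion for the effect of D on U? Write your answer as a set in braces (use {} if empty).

Variables eligible for adjustment (non-descendants of D, excluding D and U): {J, M, V}.
Backdoor paths from D to U:
  P1: D <- V -> S <- U
  P2: D <- V -> S <- M <- J -> U
  P3: D <- V -> S <- M <- J -> E <- U
  P4: D <- V -> S <- E <- J -> U
  P5: D <- V -> S <- E <- U
Each backdoor path contains an unconditioned collider, so every path is already blocked with the empty conditioning set:
  P1: blocked at collider S (neither it nor any descendant is in the conditioning set).
  P2: blocked at collider S (neither it nor any descendant is in the conditioning set).
  P3: blocked at collider S (neither it nor any descendant is in the conditioning set).
  P4: blocked at collider S (neither it nor any descendant is in the conditioning set).
  P5: blocked at collider S (neither it nor any descendant is in the conditioning set).
The empty set is therefore the unique smallest valid set.

{}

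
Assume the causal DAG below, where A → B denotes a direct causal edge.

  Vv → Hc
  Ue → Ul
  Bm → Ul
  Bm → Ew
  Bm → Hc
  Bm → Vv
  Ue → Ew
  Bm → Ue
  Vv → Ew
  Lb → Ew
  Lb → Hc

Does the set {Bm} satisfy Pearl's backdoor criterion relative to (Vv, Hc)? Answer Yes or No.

Backdoor paths from Vv to Hc (paths whose first edge points into Vv):
  P1: Vv <- Bm -> Ue -> Ew <- Lb -> Hc
  P2: Vv <- Bm -> Hc
  P3: Vv <- Bm -> Ew <- Lb -> Hc
  P4: Vv <- Bm -> Ul <- Ue -> Ew <- Lb -> Hc
Condition 1 (no descendant of Vv in the set): holds — descendants of Vv are {Ew, Hc}; none are in {Bm}.
Condition 2 (every backdoor path blocked by {Bm}):
  P1: blocked at fork node Bm ∈ conditioning set.
  P2: blocked at fork node Bm ∈ conditioning set.
  P3: blocked at fork node Bm ∈ conditioning set.
  P4: blocked at fork node Bm ∈ conditioning set.
{Bm} satisfies the backdoor criterion.

Yes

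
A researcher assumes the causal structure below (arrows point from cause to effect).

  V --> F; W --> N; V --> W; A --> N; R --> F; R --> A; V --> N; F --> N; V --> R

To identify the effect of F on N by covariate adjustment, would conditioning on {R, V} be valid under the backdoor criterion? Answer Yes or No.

Yes

Backdoor paths from F to N (paths whose first edge points into F):
  P1: F <- V -> R -> A -> N
  P2: F <- V -> W -> N
  P3: F <- V -> N
  P4: F <- R <- V -> W -> N
  P5: F <- R <- V -> N
  P6: F <- R -> A -> N
Condition 1 (no descendant of F in the set): holds — descendants of F are {N}; none are in {R, V}.
Condition 2 (every backdoor path blocked by {R, V}):
  P1: blocked at fork node V ∈ conditioning set.
  P2: blocked at fork node V ∈ conditioning set.
  P3: blocked at fork node V ∈ conditioning set.
  P4: blocked at chain node R ∈ conditioning set.
  P5: blocked at chain node R ∈ conditioning set.
  P6: blocked at fork node R ∈ conditioning set.
{R, V} satisfies the backdoor criterion.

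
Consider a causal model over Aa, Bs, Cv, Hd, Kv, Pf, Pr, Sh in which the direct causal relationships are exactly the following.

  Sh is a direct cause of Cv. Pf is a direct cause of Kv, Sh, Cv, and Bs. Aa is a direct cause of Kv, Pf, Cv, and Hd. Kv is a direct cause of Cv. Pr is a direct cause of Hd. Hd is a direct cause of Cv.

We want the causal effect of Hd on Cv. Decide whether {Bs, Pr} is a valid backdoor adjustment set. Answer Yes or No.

No

Backdoor paths from Hd to Cv (paths whose first edge points into Hd):
  P1: Hd <- Aa -> Pf -> Kv -> Cv
  P2: Hd <- Aa -> Pf -> Sh -> Cv
  P3: Hd <- Aa -> Pf -> Cv
  P4: Hd <- Aa -> Kv <- Pf -> Sh -> Cv
  P5: Hd <- Aa -> Kv <- Pf -> Cv
  P6: Hd <- Aa -> Kv -> Cv
  P7: Hd <- Aa -> Cv
Condition 1 (no descendant of Hd in the set): holds — descendants of Hd are {Cv}; none are in {Bs, Pr}.
Condition 2 (every backdoor path blocked by {Bs, Pr}):
  P1: open — no interior node is in the conditioning set.
  P2: open — no interior node is in the conditioning set.
  P3: open — no interior node is in the conditioning set.
  P4: blocked at collider Kv (neither it nor any descendant is in the conditioning set).
  P5: blocked at collider Kv (neither it nor any descendant is in the conditioning set).
  P6: open — no interior node is in the conditioning set.
  P7: open — no interior node is in the conditioning set.
{Bs, Pr} does not satisfy the backdoor criterion.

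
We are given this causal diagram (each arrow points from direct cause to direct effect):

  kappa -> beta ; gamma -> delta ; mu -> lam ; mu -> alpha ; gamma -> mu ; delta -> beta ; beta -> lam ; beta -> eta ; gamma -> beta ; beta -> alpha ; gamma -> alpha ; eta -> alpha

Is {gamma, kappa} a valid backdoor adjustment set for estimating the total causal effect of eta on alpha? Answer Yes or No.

No

Backdoor paths from eta to alpha (paths whose first edge points into eta):
  P1: eta <- beta <- gamma -> mu -> alpha
  P2: eta <- beta <- gamma -> alpha
  P3: eta <- beta <- delta <- gamma -> mu -> alpha
  P4: eta <- beta <- delta <- gamma -> alpha
  P5: eta <- beta -> lam <- mu <- gamma -> alpha
  P6: eta <- beta -> lam <- mu -> alpha
  P7: eta <- beta -> alpha
Condition 1 (no descendant of eta in the set): holds — descendants of eta are {alpha}; none are in {gamma, kappa}.
Condition 2 (every backdoor path blocked by {gamma, kappa}):
  P1: blocked at fork node gamma ∈ conditioning set.
  P2: blocked at fork node gamma ∈ conditioning set.
  P3: blocked at fork node gamma ∈ conditioning set.
  P4: blocked at fork node gamma ∈ conditioning set.
  P5: blocked at collider lam (neither it nor any descendant is in the conditioning set).
  P6: blocked at collider lam (neither it nor any descendant is in the conditioning set).
  P7: open — no interior node is in the conditioning set.
{gamma, kappa} does not satisfy the backdoor criterion.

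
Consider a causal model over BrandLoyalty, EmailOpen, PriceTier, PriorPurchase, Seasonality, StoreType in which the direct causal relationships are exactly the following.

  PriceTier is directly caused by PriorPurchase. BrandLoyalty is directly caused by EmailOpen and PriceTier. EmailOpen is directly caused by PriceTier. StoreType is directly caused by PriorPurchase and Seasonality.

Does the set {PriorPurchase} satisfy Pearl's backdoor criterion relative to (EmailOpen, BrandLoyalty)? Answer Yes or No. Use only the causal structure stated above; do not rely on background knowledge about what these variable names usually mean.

Backdoor paths from EmailOpen to BrandLoyalty (paths whose first edge points into EmailOpen):
  P1: EmailOpen <- PriceTier -> BrandLoyalty
Condition 1 (no descendant of EmailOpen in the set): holds — descendants of EmailOpen are {BrandLoyalty}; none are in {PriorPurchase}.
Condition 2 (every backdoor path blocked by {PriorPurchase}):
  P1: open — no interior node is in the conditioning set.
{PriorPurchase} does not satisfy the backdoor criterion.

No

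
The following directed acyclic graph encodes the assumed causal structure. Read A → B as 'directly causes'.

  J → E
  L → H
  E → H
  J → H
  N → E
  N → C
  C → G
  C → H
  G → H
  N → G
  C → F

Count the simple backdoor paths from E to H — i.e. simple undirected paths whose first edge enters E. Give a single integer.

A backdoor path from E to H is any simple undirected path whose first edge points into E (i.e. leaves E via a parent).
Parents of E: {J, N}.
Enumerating:
  P1: E <- N -> C -> G -> H
  P2: E <- N -> C -> H
  P3: E <- N -> G <- C -> H
  P4: E <- N -> G -> H
  P5: E <- J -> H
That exhausts the simple backdoor paths. Count: 5.

5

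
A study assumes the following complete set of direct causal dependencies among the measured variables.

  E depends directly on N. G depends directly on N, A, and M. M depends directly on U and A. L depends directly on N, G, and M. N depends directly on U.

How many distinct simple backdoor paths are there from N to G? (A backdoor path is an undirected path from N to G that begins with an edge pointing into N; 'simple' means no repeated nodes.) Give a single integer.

A backdoor path from N to G is any simple undirected path whose first edge points into N (i.e. leaves N via a parent).
Parents of N: {U}.
Enumerating:
  P1: N <- U -> M <- A -> G
  P2: N <- U -> M -> G
  P3: N <- U -> M -> L <- G
That exhausts the simple backdoor paths. Count: 3.

3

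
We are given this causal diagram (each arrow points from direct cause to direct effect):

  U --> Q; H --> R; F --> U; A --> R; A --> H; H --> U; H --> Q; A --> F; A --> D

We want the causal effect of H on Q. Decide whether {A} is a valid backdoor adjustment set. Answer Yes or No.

Backdoor paths from H to Q (paths whose first edge points into H):
  P1: H <- A -> F -> U -> Q
Condition 1 (no descendant of H in the set): holds — descendants of H are {Q, R, U}; none are in {A}.
Condition 2 (every backdoor path blocked by {A}):
  P1: blocked at fork node A ∈ conditioning set.
{A} satisfies the backdoor criterion.

Yes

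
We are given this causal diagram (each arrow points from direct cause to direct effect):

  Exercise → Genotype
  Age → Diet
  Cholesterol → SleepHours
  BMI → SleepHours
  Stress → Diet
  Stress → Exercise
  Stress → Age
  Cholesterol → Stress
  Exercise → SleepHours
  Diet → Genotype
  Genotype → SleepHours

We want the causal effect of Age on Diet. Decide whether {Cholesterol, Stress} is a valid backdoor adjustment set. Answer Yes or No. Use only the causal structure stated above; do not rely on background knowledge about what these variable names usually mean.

Backdoor paths from Age to Diet (paths whose first edge points into Age):
  P1: Age <- Stress <- Cholesterol -> SleepHours <- Exercise -> Genotype <- Diet
  P2: Age <- Stress <- Cholesterol -> SleepHours <- Genotype <- Diet
  P3: Age <- Stress -> Exercise -> Genotype <- Diet
  P4: Age <- Stress -> Exercise -> SleepHours <- Genotype <- Diet
  P5: Age <- Stress -> Diet
Condition 1 (no descendant of Age in the set): holds — descendants of Age are {Diet, Genotype, SleepHours}; none are in {Cholesterol, Stress}.
Condition 2 (every backdoor path blocked by {Cholesterol, Stress}):
  P1: blocked at chain node Stress ∈ conditioning set.
  P2: blocked at chain node Stress ∈ conditioning set.
  P3: blocked at fork node Stress ∈ conditioning set.
  P4: blocked at fork node Stress ∈ conditioning set.
  P5: blocked at fork node Stress ∈ conditioning set.
{Cholesterol, Stress} satisfies the backdoor criterion.

Yes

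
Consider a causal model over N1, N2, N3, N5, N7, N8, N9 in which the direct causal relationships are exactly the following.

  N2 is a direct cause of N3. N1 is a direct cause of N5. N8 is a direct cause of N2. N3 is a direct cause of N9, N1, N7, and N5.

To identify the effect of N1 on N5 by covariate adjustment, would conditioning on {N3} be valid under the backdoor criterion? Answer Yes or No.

Yes

Backdoor paths from N1 to N5 (paths whose first edge points into N1):
  P1: N1 <- N3 -> N5
Condition 1 (no descendant of N1 in the set): holds — descendants of N1 are {N5}; none are in {N3}.
Condition 2 (every backdoor path blocked by {N3}):
  P1: blocked at fork node N3 ∈ conditioning set.
{N3} satisfies the backdoor criterion.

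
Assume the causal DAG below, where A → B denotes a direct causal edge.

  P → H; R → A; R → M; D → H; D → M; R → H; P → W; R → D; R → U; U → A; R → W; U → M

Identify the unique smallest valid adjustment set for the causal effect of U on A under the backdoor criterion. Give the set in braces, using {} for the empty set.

Variables eligible for adjustment (non-descendants of U, excluding U and A): {D, H, P, R, W}.
Backdoor paths from U to A:
  P1: U <- R -> A
The empty set is not sufficient: P1 (U <- R -> A) has no collider blocking it and no conditioned non-collider, so it is open.
Try {R}:
  P1: blocked at fork node R ∈ conditioning set.
{R} contains no descendant of U and blocks every backdoor path.
No other singleton works — e.g. {P} leaves P1 open — so {R} is the unique smallest valid adjustment set.

{R}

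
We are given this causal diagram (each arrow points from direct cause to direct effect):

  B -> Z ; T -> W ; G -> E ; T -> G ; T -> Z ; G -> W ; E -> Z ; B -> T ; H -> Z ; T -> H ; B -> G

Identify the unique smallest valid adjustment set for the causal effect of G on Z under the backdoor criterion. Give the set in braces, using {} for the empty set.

Variables eligible for adjustment (non-descendants of G, excluding G and Z): {B, H, T}.
Backdoor paths from G to Z:
  P1: G <- B -> T -> H -> Z
  P2: G <- B -> T -> Z
  P3: G <- B -> Z
  P4: G <- T <- B -> Z
  P5: G <- T -> H -> Z
  P6: G <- T -> Z
The empty set is not sufficient: P1 (G <- B -> T -> H -> Z) has no collider blocking it and no conditioned non-collider, so it is open.
Try {B, T}:
  P1: blocked at fork node B ∈ conditioning set.
  P2: blocked at fork node B ∈ conditioning set.
  P3: blocked at fork node B ∈ conditioning set.
  P4: blocked at chain node T ∈ conditioning set.
  P5: blocked at fork node T ∈ conditioning set.
  P6: blocked at fork node T ∈ conditioning set.
{B, T} contains no descendant of G and blocks every backdoor path.
Every element of {B, T} is needed (dropping B leaves P3 open; dropping T leaves P5 open), so no proper subset is valid.
Among all size-2 subsets of the eligible variables, only {B, T} blocks every backdoor path, so it is the unique smallest valid adjustment set.

{B, T}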